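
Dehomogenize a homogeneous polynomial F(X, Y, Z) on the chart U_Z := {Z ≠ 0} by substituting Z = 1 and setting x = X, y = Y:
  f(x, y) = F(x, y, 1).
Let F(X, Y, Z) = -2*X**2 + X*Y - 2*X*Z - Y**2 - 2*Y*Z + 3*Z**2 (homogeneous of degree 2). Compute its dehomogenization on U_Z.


f(x, y) = -2*x**2 + x*y - 2*x - y**2 - 2*y + 3

On U_Z we set Z = 1. Each monomial c·X^i·Y^j·Z^k in F becomes c·x^i·y^j·1^k = c·x^i·y^j.
Substituting Z = 1: F(X, Y, 1) = -2*x**2 + x*y - 2*x - y**2 - 2*y + 3.
Note: deg(f) ≤ deg(F) = 2; strict inequality happens when F is divisible by Z (lost terms).


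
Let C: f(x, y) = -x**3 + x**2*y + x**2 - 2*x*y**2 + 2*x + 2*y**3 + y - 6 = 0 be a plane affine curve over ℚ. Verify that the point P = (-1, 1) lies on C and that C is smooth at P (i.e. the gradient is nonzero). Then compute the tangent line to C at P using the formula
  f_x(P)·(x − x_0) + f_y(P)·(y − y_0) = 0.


Tangent line at P: -7*x + 12*y - 19 = 0.

Step 1: f(-1, 1) = 0, so P lies on C.
Step 2: partial derivatives
  f_x(x, y) = -3*x**2 + 2*x*y + 2*x - 2*y**2 + 2, f_y(x, y) = x**2 - 4*x*y + 6*y**2 + 1.
  f_x(P) = -7, f_y(P) = 12 (gradient nonzero, so P is smooth).
Step 3: tangent line at P: -7·(x − -1) + 12·(y − 1) = 0.
Expanding: -7*x + 12*y - 19 = 0.


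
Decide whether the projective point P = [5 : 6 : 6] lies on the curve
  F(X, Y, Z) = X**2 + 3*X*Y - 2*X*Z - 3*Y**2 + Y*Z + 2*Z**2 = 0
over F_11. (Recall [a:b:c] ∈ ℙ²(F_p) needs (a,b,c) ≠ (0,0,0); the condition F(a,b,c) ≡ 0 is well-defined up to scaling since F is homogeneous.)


F(5,6,6) ≡ 0 (mod 11); P is on the curve.

Evaluate F(5, 6, 6) term-by-term (mod 11).
  X**2 ↦ 1·25·1·1 = 25
  3*X*Y ↦ 3·5·6·1 = 90
  -2*X*Z ↦ -2·5·1·6 = -60
  -3*Y**2 ↦ -3·1·36·1 = -108
  Y*Z ↦ 1·1·6·6 = 36
  2*Z**2 ↦ 2·1·1·36 = 72
Sum: F(5, 6, 6) = (25) + (90) + (-60) + (-108) + (36) + (72) = 55.
Reducing mod 11: 55 ≡ 0 (mod 11).
Since F(a, b, c) ≡ 0 (mod 11), P lies on the curve.


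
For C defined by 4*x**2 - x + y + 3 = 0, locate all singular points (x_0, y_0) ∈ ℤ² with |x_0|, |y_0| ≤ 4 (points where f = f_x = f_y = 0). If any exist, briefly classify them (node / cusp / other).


No singular points in the scanned grid; C is smooth there.

Compute partial derivatives:
  f_x = 8*x - 1.
  f_y = 1.
f_y = 1 is a nonzero constant, so f_y never vanishes: no point (x, y) can satisfy f = f_x = f_y = 0. In particular no (x, y) ∈ {−4, ..., 4}² is singular; the curve is smooth.


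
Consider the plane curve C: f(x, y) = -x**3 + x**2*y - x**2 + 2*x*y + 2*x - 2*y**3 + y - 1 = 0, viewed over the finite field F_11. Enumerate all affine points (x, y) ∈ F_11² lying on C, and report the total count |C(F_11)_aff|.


Affine F_11-points: {(0, 10), (1, 5), (2, 9), (3, 7), (4, 5), (7, 8), (8, 0), (9, 10), (10, 5)}; count = 9.

For each of the 121 pairs (x, y) ∈ F_11², evaluate f(x, y) mod 11. Record the zeros.
  x = 0: [0↦10, 1↦9, 2↦7, 3↦3, 4↦7, 5↦7, 6↦2, 7↦2, 8↦6, 9↦2, 10↦0]  zeros at y ∈ {10}
  x = 1: [0↦10, 1↦1, 2↦2, 3↦1, 4↦8, 5↦0, 6↦9, 7↦1, 8↦8, 9↦7, 10↦8]  zeros at y ∈ {5}
  x = 2: [0↦2, 1↦9, 2↦4, 3↦8, 4↦9, 5↦6, 6↦9, 7↦6, 8↦7, 9↦0, 10↦6]  zeros at y ∈ {9}
  x = 3: [0↦2, 1↦5, 2↦7, 3↦7, 4↦4, 5↦8, 6↦7, 7↦0, 8↦8, 9↦8, 10↦10]  zeros at y ∈ {7}
  x = 4: [0↦4, 1↦5, 2↦5, 3↦3, 4↦9, 5↦0, 6↦8, 7↦10, 8↦5, 9↦3, 10↦3]  zeros at y ∈ {5}
  x = 5: [0↦2, 1↦3, 2↦3, 3↦1, 4↦7, 5↦9, 6↦6, 7↦8, 8↦3, 9↦1, 10↦1]  zeros at y ∈ ∅
  x = 6: [0↦1, 1↦4, 2↦6, 3↦6, 4↦3, 5↦7, 6↦6, 7↦10, 8↦7, 9↦7, 10↦9]  zeros at y ∈ ∅
  x = 7: [0↦6, 1↦2, 2↦8, 3↦1, 4↦2, 5↦10, 6↦2, 7↦10, 8↦0, 9↦4, 10↦10]  zeros at y ∈ {8}
  x = 8: [0↦0, 1↦2, 2↦3, 3↦2, 4↦9, 5↦1, 6↦10, 7↦2, 8↦9, 9↦8, 10↦9]  zeros at y ∈ {0}
  x = 9: [0↦10, 1↦9, 2↦7, 3↦3, 4↦7, 5↦7, 6↦2, 7↦2, 8↦6, 9↦2, 10↦0]  zeros at y ∈ {10}
  x = 10: [0↦8, 1↦6, 2↦3, 3↦9, 4↦1, 5↦0, 6↦5, 7↦4, 8↦7, 9↦2, 10↦10]  zeros at y ∈ {5}
Collecting zeros: affine points = {(0, 10), (1, 5), (2, 9), (3, 7), (4, 5), (7, 8), (8, 0), (9, 10), (10, 5)}.
Total count |C(F_11)_aff| = 9.


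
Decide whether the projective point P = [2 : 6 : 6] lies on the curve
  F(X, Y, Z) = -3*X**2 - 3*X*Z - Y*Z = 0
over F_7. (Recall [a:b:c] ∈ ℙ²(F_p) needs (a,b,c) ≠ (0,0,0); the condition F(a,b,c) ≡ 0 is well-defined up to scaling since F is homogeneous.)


F(2,6,6) ≡ 0 (mod 7); P is on the curve.

Evaluate F(2, 6, 6) term-by-term (mod 7).
  -3*X**2 ↦ -3·4·1·1 = -12
  -3*X*Z ↦ -3·2·1·6 = -36
  -Y*Z ↦ -1·1·6·6 = -36
Sum: F(2, 6, 6) = (-12) + (-36) + (-36) = -84.
Reducing mod 7: -84 ≡ 0 (mod 7).
Since F(a, b, c) ≡ 0 (mod 7), P lies on the curve.


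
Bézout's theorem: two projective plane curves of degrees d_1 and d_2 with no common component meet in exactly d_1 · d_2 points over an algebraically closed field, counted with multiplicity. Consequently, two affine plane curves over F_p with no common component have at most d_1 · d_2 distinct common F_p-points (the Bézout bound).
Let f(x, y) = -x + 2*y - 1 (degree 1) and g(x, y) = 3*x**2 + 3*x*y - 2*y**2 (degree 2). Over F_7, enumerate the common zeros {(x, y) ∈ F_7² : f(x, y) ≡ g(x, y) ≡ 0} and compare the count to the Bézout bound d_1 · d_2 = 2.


Common zeros: ∅; count = 0; Bézout bound = 2.

deg(f) = 1, deg(g) = 2, so Bézout bound = 2.
Scan x ∈ F_7. For each x, list the y ∈ F_7 with f(x, y) ≡ 0 and those with g(x, y) ≡ 0 (mod 7); the common zeros in that column are the intersection.
  x = 0: f ≡ 0 at y ∈ {4}; g ≡ 0 at y ∈ {0}; common: ∅.
  x = 1: f ≡ 0 at y ∈ {1}; g ≡ 0 at y ∈ ∅; common: ∅.
  x = 2: f ≡ 0 at y ∈ {5}; g ≡ 0 at y ∈ ∅; common: ∅.
  x = 3: f ≡ 0 at y ∈ {2}; g ≡ 0 at y ∈ ∅; common: ∅.
  x = 4: f ≡ 0 at y ∈ {6}; g ≡ 0 at y ∈ ∅; common: ∅.
  x = 5: f ≡ 0 at y ∈ {3}; g ≡ 0 at y ∈ ∅; common: ∅.
  x = 6: f ≡ 0 at y ∈ {0}; g ≡ 0 at y ∈ ∅; common: ∅.
Collecting: common zeros = ∅, so the count is 0.
Comparison with the Bézout bound: 0 ≤ 2 = deg(f)·deg(g), as expected for curves with no common component (the affine F_7-count falls short of the bound because intersections may lie at infinity, over extension fields, or carry multiplicity).


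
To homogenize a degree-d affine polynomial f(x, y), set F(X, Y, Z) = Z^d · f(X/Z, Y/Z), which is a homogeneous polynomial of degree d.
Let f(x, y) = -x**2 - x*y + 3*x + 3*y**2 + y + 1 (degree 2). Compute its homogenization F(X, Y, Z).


F(X, Y, Z) = -X**2 - X*Y + 3*X*Z + 3*Y**2 + Y*Z + Z**2

deg(f) = 2.
Substitute x = X/Z, y = Y/Z into f, then multiply by Z^2.
  monomial -1·x^2·y^0 ↦ -1·X^2·Y^0·Z^0.
  monomial -1·x^1·y^1 ↦ -1·X^1·Y^1·Z^0.
  monomial 3·x^1·y^0 ↦ 3·X^1·Y^0·Z^1.
  monomial 3·x^0·y^2 ↦ 3·X^0·Y^2·Z^0.
  monomial 1·x^0·y^1 ↦ 1·X^0·Y^1·Z^1.
  monomial 1·x^0·y^0 ↦ 1·X^0·Y^0·Z^2.
Collecting: F(X, Y, Z) = -X**2 - X*Y + 3*X*Z + 3*Y**2 + Y*Z + Z**2.


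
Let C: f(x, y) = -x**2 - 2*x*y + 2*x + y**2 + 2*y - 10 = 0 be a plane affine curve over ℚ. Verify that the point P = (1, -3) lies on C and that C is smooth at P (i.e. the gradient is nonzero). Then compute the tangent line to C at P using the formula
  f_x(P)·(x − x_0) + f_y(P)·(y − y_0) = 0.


Tangent line at P: 6*x - 6*y - 24 = 0.

Step 1: f(1, -3) = 0, so P lies on C.
Step 2: partial derivatives
  f_x(x, y) = -2*x - 2*y + 2, f_y(x, y) = -2*x + 2*y + 2.
  f_x(P) = 6, f_y(P) = -6 (gradient nonzero, so P is smooth).
Step 3: tangent line at P: 6·(x − 1) + -6·(y − -3) = 0.
Expanding: 6*x - 6*y - 24 = 0.


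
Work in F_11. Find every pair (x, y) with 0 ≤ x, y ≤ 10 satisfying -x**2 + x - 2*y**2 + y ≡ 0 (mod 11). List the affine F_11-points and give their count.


Affine F_11-points: {(0, 0), (0, 6), (1, 0), (1, 6), (4, 8), (4, 9), (6, 7), (6, 10), (8, 8), (8, 9)}; count = 10.

For each of the 121 pairs (x, y) ∈ F_11², evaluate f(x, y) mod 11. Record the zeros.
  x = 0: [0↦0, 1↦10, 2↦5, 3↦7, 4↦5, 5↦10, 6↦0, 7↦8, 8↦1, 9↦1, 10↦8]  zeros at y ∈ {0, 6}
  x = 1: [0↦0, 1↦10, 2↦5, 3↦7, 4↦5, 5↦10, 6↦0, 7↦8, 8↦1, 9↦1, 10↦8]  zeros at y ∈ {0, 6}
  x = 2: [0↦9, 1↦8, 2↦3, 3↦5, 4↦3, 5↦8, 6↦9, 7↦6, 8↦10, 9↦10, 10↦6]  zeros at y ∈ ∅
  x = 3: [0↦5, 1↦4, 2↦10, 3↦1, 4↦10, 5↦4, 6↦5, 7↦2, 8↦6, 9↦6, 10↦2]  zeros at y ∈ ∅
  x = 4: [0↦10, 1↦9, 2↦4, 3↦6, 4↦4, 5↦9, 6↦10, 7↦7, 8↦0, 9↦0, 10↦7]  zeros at y ∈ {8, 9}
  x = 5: [0↦2, 1↦1, 2↦7, 3↦9, 4↦7, 5↦1, 6↦2, 7↦10, 8↦3, 9↦3, 10↦10]  zeros at y ∈ ∅
  x = 6: [0↦3, 1↦2, 2↦8, 3↦10, 4↦8, 5↦2, 6↦3, 7↦0, 8↦4, 9↦4, 10↦0]  zeros at y ∈ {7, 10}
  x = 7: [0↦2, 1↦1, 2↦7, 3↦9, 4↦7, 5↦1, 6↦2, 7↦10, 8↦3, 9↦3, 10↦10]  zeros at y ∈ ∅
  x = 8: [0↦10, 1↦9, 2↦4, 3↦6, 4↦4, 5↦9, 6↦10, 7↦7, 8↦0, 9↦0, 10↦7]  zeros at y ∈ {8, 9}
  x = 9: [0↦5, 1↦4, 2↦10, 3↦1, 4↦10, 5↦4, 6↦5, 7↦2, 8↦6, 9↦6, 10↦2]  zeros at y ∈ ∅
  x = 10: [0↦9, 1↦8, 2↦3, 3↦5, 4↦3, 5↦8, 6↦9, 7↦6, 8↦10, 9↦10, 10↦6]  zeros at y ∈ ∅
Collecting zeros: affine points = {(0, 0), (0, 6), (1, 0), (1, 6), (4, 8), (4, 9), (6, 7), (6, 10), (8, 8), (8, 9)}.
Total count |C(F_11)_aff| = 10.


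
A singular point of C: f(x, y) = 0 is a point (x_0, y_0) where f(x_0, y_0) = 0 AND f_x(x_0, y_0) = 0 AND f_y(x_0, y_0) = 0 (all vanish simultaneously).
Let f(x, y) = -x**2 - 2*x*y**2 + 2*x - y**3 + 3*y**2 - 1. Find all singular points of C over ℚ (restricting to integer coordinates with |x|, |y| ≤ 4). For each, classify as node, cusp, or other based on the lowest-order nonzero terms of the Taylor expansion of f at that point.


Singular points: {(1, 0)}; classification: node.

Compute partial derivatives:
  f_x = -2*x - 2*y**2 + 2.
  f_y = -4*x*y - 3*y**2 + 6*y.
Scan x_0 ∈ {−4, ..., 4}. For each x_0, f_y(x_0, y) is a polynomial in y; find its integer roots y ∈ {−4, ..., 4}, then test f_x and f at those candidates.
  x = -4: f_y(-4, y) = -3*y**2 + 22*y; vanishes at y ∈ {0}. (-4, 0): f_x = 10 ≠ 0.
  x = -3: f_y(-3, y) = -3*y**2 + 18*y; vanishes at y ∈ {0}. (-3, 0): f_x = 8 ≠ 0.
  x = -2: f_y(-2, y) = -3*y**2 + 14*y; vanishes at y ∈ {0}. (-2, 0): f_x = 6 ≠ 0.
  x = -1: f_y(-1, y) = -3*y**2 + 10*y; vanishes at y ∈ {0}. (-1, 0): f_x = 4 ≠ 0.
  x = 0: f_y(0, y) = -3*y**2 + 6*y; vanishes at y ∈ {0, 2}. (0, 0): f_x = 2 ≠ 0; (0, 2): f_x = -6 ≠ 0.
  x = 1: f_y(1, y) = -3*y**2 + 2*y; vanishes at y ∈ {0}. (1, 0): f_x = 0, f = 0 — SINGULAR.
  x = 2: f_y(2, y) = -3*y**2 - 2*y; vanishes at y ∈ {0}. (2, 0): f_x = -2 ≠ 0.
  x = 3: f_y(3, y) = -3*y**2 - 6*y; vanishes at y ∈ {-2, 0}. (3, -2): f_x = -12 ≠ 0; (3, 0): f_x = -4 ≠ 0.
  x = 4: f_y(4, y) = -3*y**2 - 10*y; vanishes at y ∈ {0}. (4, 0): f_x = -6 ≠ 0.
Only singular point on the grid: (1, 0).
Classify: substitute x = 1 + u, y = 0 + v and expand: f = -u**2 - 2*u*v**2 - v**3 + v**2.
No constant or linear terms (consistent with a singular point). Quadratic part: -u**2 + v**2. Cubic part: -2*u*v**2 - v**3.
The quadratic part v**2 - u**2 = (v − u)(v + u) splits into two distinct linear factors, so there are two distinct tangent lines y − 0 = ±(x − 1) — this is a node (ordinary double point).
Classification: node.


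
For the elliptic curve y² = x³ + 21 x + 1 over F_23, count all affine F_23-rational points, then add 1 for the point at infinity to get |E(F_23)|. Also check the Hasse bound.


Affine points = {(0, 1), (0, 22), (1, 0), (5, 1), (5, 22), (7, 10), (7, 13), (12, 7), (12, 16), (14, 7), (14, 16), (17, 2), (17, 21), (18, 1), (18, 22), (20, 7), (20, 16), (22, 5), (22, 18)}; affine count = 19; |E(F_23)| = 20.

Discriminant check: Δ ∝ 4a³ + 27b² = 4·21³ + 27·1² = 4·9261 + 27·1 ≡ 18 (mod 23). Nonzero ⇒ E is nonsingular.
For each x ∈ F_23, compute rhs = x³ + 21·x + 1 mod 23, then count y ∈ F_23 with y² ≡ rhs.
  x = 0: rhs = 1, matching y values: 1, 22 (2 points).
  x = 1: rhs = 0, matching y values: 0 (1 points).
  x = 2: rhs = 5, matching y values: none (0 points).
  x = 3: rhs = 22, matching y values: none (0 points).
  x = 4: rhs = 11, matching y values: none (0 points).
  x = 5: rhs = 1, matching y values: 1, 22 (2 points).
  x = 6: rhs = 21, matching y values: none (0 points).
  x = 7: rhs = 8, matching y values: 10, 13 (2 points).
  x = 8: rhs = 14, matching y values: none (0 points).
  x = 9: rhs = 22, matching y values: none (0 points).
  x = 10: rhs = 15, matching y values: none (0 points).
  x = 11: rhs = 22, matching y values: none (0 points).
  x = 12: rhs = 3, matching y values: 7, 16 (2 points).
  x = 13: rhs = 10, matching y values: none (0 points).
  x = 14: rhs = 3, matching y values: 7, 16 (2 points).
  x = 15: rhs = 11, matching y values: none (0 points).
  x = 16: rhs = 17, matching y values: none (0 points).
  x = 17: rhs = 4, matching y values: 2, 21 (2 points).
  x = 18: rhs = 1, matching y values: 1, 22 (2 points).
  x = 19: rhs = 14, matching y values: none (0 points).
  x = 20: rhs = 3, matching y values: 7, 16 (2 points).
  x = 21: rhs = 20, matching y values: none (0 points).
  x = 22: rhs = 2, matching y values: 5, 18 (2 points).
Total affine count: 19.
Full point count |E(F_23)| = 19 + 1 = 20.
Hasse bound: |20 − (23+1)| = |-4| = 4 ≤ 2√23 ≈ 9.5917 ✓.


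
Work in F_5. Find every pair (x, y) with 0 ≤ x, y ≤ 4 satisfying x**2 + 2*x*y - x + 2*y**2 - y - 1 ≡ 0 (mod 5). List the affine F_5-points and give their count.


Affine F_5-points: {(0, 1), (0, 2), (1, 3), (1, 4), (2, 2), (2, 4), (3, 0), (4, 1), (4, 3)}; count = 9.

For each of the 25 pairs (x, y) ∈ F_5², evaluate f(x, y) mod 5. Record the zeros.
  x = 0: [0↦4, 1↦0, 2↦0, 3↦4, 4↦2]  zeros at y ∈ {1, 2}
  x = 1: [0↦4, 1↦2, 2↦4, 3↦0, 4↦0]  zeros at y ∈ {3, 4}
  x = 2: [0↦1, 1↦1, 2↦0, 3↦3, 4↦0]  zeros at y ∈ {2, 4}
  x = 3: [0↦0, 1↦2, 2↦3, 3↦3, 4↦2]  zeros at y ∈ {0}
  x = 4: [0↦1, 1↦0, 2↦3, 3↦0, 4↦1]  zeros at y ∈ {1, 3}
Collecting zeros: affine points = {(0, 1), (0, 2), (1, 3), (1, 4), (2, 2), (2, 4), (3, 0), (4, 1), (4, 3)}.
Total count |C(F_5)_aff| = 9.


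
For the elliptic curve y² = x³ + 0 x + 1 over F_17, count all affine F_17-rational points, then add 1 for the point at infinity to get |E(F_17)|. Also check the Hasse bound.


Affine points = {(0, 1), (0, 16), (1, 6), (1, 11), (2, 3), (2, 14), (6, 8), (6, 9), (7, 2), (7, 15), (9, 4), (9, 13), (10, 7), (10, 10), (14, 5), (14, 12), (16, 0)}; affine count = 17; |E(F_17)| = 18.

Discriminant check: Δ ∝ 4a³ + 27b² = 4·0³ + 27·1² = 4·0 + 27·1 ≡ 10 (mod 17). Nonzero ⇒ E is nonsingular.
For each x ∈ F_17, compute rhs = x³ + 0·x + 1 mod 17, then count y ∈ F_17 with y² ≡ rhs.
  x = 0: rhs = 1, matching y values: 1, 16 (2 points).
  x = 1: rhs = 2, matching y values: 6, 11 (2 points).
  x = 2: rhs = 9, matching y values: 3, 14 (2 points).
  x = 3: rhs = 11, matching y values: none (0 points).
  x = 4: rhs = 14, matching y values: none (0 points).
  x = 5: rhs = 7, matching y values: none (0 points).
  x = 6: rhs = 13, matching y values: 8, 9 (2 points).
  x = 7: rhs = 4, matching y values: 2, 15 (2 points).
  x = 8: rhs = 3, matching y values: none (0 points).
  x = 9: rhs = 16, matching y values: 4, 13 (2 points).
  x = 10: rhs = 15, matching y values: 7, 10 (2 points).
  x = 11: rhs = 6, matching y values: none (0 points).
  x = 12: rhs = 12, matching y values: none (0 points).
  x = 13: rhs = 5, matching y values: none (0 points).
  x = 14: rhs = 8, matching y values: 5, 12 (2 points).
  x = 15: rhs = 10, matching y values: none (0 points).
  x = 16: rhs = 0, matching y values: 0 (1 points).
Total affine count: 17.
Full point count |E(F_17)| = 17 + 1 = 18.
Hasse bound: |18 − (17+1)| = |0| = 0 ≤ 2√17 ≈ 8.2462 ✓.


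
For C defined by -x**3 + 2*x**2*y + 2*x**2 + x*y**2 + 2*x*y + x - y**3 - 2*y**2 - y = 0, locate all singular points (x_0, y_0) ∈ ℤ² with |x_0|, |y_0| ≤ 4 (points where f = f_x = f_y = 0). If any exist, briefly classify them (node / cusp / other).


Singular points: {(0, -1)}; classification: cusp.

Compute partial derivatives:
  f_x = -3*x**2 + 4*x*y + 4*x + y**2 + 2*y + 1.
  f_y = 2*x**2 + 2*x*y + 2*x - 3*y**2 - 4*y - 1.
Scan x_0 ∈ {−4, ..., 4}. For each x_0, f_y(x_0, y) is a polynomial in y; find its integer roots y ∈ {−4, ..., 4}, then test f_x and f at those candidates.
  x = -4: f_y(-4, y) = -3*y**2 - 12*y + 23; no integer root y with |y| ≤ 4.
  x = -3: f_y(-3, y) = -3*y**2 - 10*y + 11; no integer root y with |y| ≤ 4.
  x = -2: f_y(-2, y) = -3*y**2 - 8*y + 3; vanishes at y ∈ {-3}. (-2, -3): f_x = 8 ≠ 0.
  x = -1: f_y(-1, y) = -3*y**2 - 6*y - 1; no integer root y with |y| ≤ 4.
  x = 0: f_y(0, y) = -3*y**2 - 4*y - 1; vanishes at y ∈ {-1}. (0, -1): f_x = 0, f = 0 — SINGULAR.
  x = 1: f_y(1, y) = -3*y**2 - 2*y + 3; no integer root y with |y| ≤ 4.
  x = 2: f_y(2, y) = 11 - 3*y**2; no integer root y with |y| ≤ 4.
  x = 3: f_y(3, y) = -3*y**2 + 2*y + 23; no integer root y with |y| ≤ 4.
  x = 4: f_y(4, y) = -3*y**2 + 4*y + 39; vanishes at y ∈ {-3}. (4, -3): f_x = -76 ≠ 0.
Only singular point on the grid: (0, -1).
Classify: substitute x = 0 + u, y = -1 + v and expand: f = -u**3 + 2*u**2*v + u*v**2 - v**3 + v**2.
No constant or linear terms (consistent with a singular point). Quadratic part: v**2. Cubic part: -u**3 + 2*u**2*v + u*v**2 - v**3.
The quadratic part v**2 is a perfect square, so there is a single (double) tangent line v = 0, i.e. y = -1. Restricting the cubic part to that line (v = 0) leaves -u**3 ≠ 0, so f is not divisible by v and the branch is v² ≈ u**3 to lowest order — this is a cusp.
Classification: cusp.


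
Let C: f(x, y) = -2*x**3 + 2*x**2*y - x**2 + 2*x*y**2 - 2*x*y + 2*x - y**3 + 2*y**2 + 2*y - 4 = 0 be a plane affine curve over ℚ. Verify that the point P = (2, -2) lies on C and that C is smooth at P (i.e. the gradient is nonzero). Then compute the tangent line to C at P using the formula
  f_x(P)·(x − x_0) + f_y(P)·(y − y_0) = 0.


Tangent line at P: -30*x - 30*y = 0.

Step 1: f(2, -2) = 0, so P lies on C.
Step 2: partial derivatives
  f_x(x, y) = -6*x**2 + 4*x*y - 2*x + 2*y**2 - 2*y + 2, f_y(x, y) = 2*x**2 + 4*x*y - 2*x - 3*y**2 + 4*y + 2.
  f_x(P) = -30, f_y(P) = -30 (gradient nonzero, so P is smooth).
Step 3: tangent line at P: -30·(x − 2) + -30·(y − -2) = 0.
Expanding: -30*x - 30*y = 0.


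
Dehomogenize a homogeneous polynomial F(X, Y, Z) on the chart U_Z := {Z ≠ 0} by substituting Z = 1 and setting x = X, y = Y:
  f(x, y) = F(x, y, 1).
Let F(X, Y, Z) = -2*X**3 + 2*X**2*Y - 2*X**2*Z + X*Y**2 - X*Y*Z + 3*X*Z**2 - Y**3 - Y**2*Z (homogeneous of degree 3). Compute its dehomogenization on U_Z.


f(x, y) = -2*x**3 + 2*x**2*y - 2*x**2 + x*y**2 - x*y + 3*x - y**3 - y**2

On U_Z we set Z = 1. Each monomial c·X^i·Y^j·Z^k in F becomes c·x^i·y^j·1^k = c·x^i·y^j.
Substituting Z = 1: F(X, Y, 1) = -2*x**3 + 2*x**2*y - 2*x**2 + x*y**2 - x*y + 3*x - y**3 - y**2.
Note: deg(f) ≤ deg(F) = 3; strict inequality happens when F is divisible by Z (lost terms).


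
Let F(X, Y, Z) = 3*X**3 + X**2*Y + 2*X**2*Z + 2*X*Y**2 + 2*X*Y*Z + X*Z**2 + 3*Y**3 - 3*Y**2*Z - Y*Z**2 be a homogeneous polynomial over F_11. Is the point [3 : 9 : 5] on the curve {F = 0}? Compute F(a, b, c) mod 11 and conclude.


F(3,9,5) ≡ 4 (mod 11); P is NOT on the curve.

Evaluate F(3, 9, 5) term-by-term (mod 11).
  3*X**3 ↦ 3·27·1·1 = 81
  X**2*Y ↦ 1·9·9·1 = 81
  2*X**2*Z ↦ 2·9·1·5 = 90
  2*X*Y**2 ↦ 2·3·81·1 = 486
  2*X*Y*Z ↦ 2·3·9·5 = 270
  X*Z**2 ↦ 1·3·1·25 = 75
  3*Y**3 ↦ 3·1·729·1 = 2187
  -3*Y**2*Z ↦ -3·1·81·5 = -1215
  -Y*Z**2 ↦ -1·1·9·25 = -225
Sum: F(3, 9, 5) = (81) + (81) + (90) + (486) + (270) + (75) + (2187) + (-1215) + (-225) = 1830.
Reducing mod 11: 1830 ≡ 4 (mod 11).
Since F(a, b, c) ≡ 4 ≠ 0 (mod 11), P does NOT lie on the curve.


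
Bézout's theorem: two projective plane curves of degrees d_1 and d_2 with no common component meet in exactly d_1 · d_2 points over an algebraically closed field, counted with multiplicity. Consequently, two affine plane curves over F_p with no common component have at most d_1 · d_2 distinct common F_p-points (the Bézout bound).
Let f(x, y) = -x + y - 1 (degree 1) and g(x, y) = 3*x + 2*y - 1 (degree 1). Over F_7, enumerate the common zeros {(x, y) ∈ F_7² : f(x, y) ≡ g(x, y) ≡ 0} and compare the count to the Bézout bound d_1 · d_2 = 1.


Common zeros: {(4, 5)}; count = 1; Bézout bound = 1.

deg(f) = 1, deg(g) = 1, so Bézout bound = 1.
Scan x ∈ F_7. For each x, list the y ∈ F_7 with f(x, y) ≡ 0 and those with g(x, y) ≡ 0 (mod 7); the common zeros in that column are the intersection.
  x = 0: f ≡ 0 at y ∈ {1}; g ≡ 0 at y ∈ {4}; common: ∅.
  x = 1: f ≡ 0 at y ∈ {2}; g ≡ 0 at y ∈ {6}; common: ∅.
  x = 2: f ≡ 0 at y ∈ {3}; g ≡ 0 at y ∈ {1}; common: ∅.
  x = 3: f ≡ 0 at y ∈ {4}; g ≡ 0 at y ∈ {3}; common: ∅.
  x = 4: f ≡ 0 at y ∈ {5}; g ≡ 0 at y ∈ {5}; common: {5}.
  x = 5: f ≡ 0 at y ∈ {6}; g ≡ 0 at y ∈ {0}; common: ∅.
  x = 6: f ≡ 0 at y ∈ {0}; g ≡ 0 at y ∈ {2}; common: ∅.
Collecting: common zeros = {(4, 5)}, so the count is 1.
Comparison with the Bézout bound: 1 ≤ 1 = deg(f)·deg(g), as expected for curves with no common component (the bound is attained).


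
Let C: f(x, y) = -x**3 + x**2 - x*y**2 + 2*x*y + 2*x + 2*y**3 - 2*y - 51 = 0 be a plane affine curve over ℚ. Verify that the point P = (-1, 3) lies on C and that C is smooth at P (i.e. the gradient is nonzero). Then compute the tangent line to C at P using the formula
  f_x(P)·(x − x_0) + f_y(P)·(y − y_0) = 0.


Tangent line at P: -6*x + 56*y - 174 = 0.

Step 1: f(-1, 3) = 0, so P lies on C.
Step 2: partial derivatives
  f_x(x, y) = -3*x**2 + 2*x - y**2 + 2*y + 2, f_y(x, y) = -2*x*y + 2*x + 6*y**2 - 2.
  f_x(P) = -6, f_y(P) = 56 (gradient nonzero, so P is smooth).
Step 3: tangent line at P: -6·(x − -1) + 56·(y − 3) = 0.
Expanding: -6*x + 56*y - 174 = 0.


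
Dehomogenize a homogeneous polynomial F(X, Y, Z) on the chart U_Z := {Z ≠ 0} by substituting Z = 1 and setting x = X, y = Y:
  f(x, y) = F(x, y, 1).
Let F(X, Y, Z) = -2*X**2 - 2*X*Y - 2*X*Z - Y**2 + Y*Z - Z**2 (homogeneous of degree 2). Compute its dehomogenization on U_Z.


f(x, y) = -2*x**2 - 2*x*y - 2*x - y**2 + y - 1

On U_Z we set Z = 1. Each monomial c·X^i·Y^j·Z^k in F becomes c·x^i·y^j·1^k = c·x^i·y^j.
Substituting Z = 1: F(X, Y, 1) = -2*x**2 - 2*x*y - 2*x - y**2 + y - 1.
Note: deg(f) ≤ deg(F) = 2; strict inequality happens when F is divisible by Z (lost terms).


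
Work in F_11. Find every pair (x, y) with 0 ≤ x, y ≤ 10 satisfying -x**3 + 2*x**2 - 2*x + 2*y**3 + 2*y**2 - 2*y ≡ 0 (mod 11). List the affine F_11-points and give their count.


Affine F_11-points: {(0, 0), (0, 3), (0, 7), (2, 5), (3, 5), (4, 9), (5, 6), (6, 1), (6, 10), (8, 5), (9, 1), (9, 10)}; count = 12.

For each of the 121 pairs (x, y) ∈ F_11², evaluate f(x, y) mod 11. Record the zeros.
  x = 0: [0↦0, 1↦2, 2↦9, 3↦0, 4↦9, 5↦4, 6↦8, 7↦0, 8↦3, 9↦7, 10↦2]  zeros at y ∈ {0, 3, 7}
  x = 1: [0↦10, 1↦1, 2↦8, 3↦10, 4↦8, 5↦3, 6↦7, 7↦10, 8↦2, 9↦6, 10↦1]  zeros at y ∈ ∅
  x = 2: [0↦7, 1↦9, 2↦5, 3↦7, 4↦5, 5↦0, 6↦4, 7↦7, 8↦10, 9↦3, 10↦9]  zeros at y ∈ {5}
  x = 3: [0↦7, 1↦9, 2↦5, 3↦7, 4↦5, 5↦0, 6↦4, 7↦7, 8↦10, 9↦3, 10↦9]  zeros at y ∈ {5}
  x = 4: [0↦4, 1↦6, 2↦2, 3↦4, 4↦2, 5↦8, 6↦1, 7↦4, 8↦7, 9↦0, 10↦6]  zeros at y ∈ {9}
  x = 5: [0↦3, 1↦5, 2↦1, 3↦3, 4↦1, 5↦7, 6↦0, 7↦3, 8↦6, 9↦10, 10↦5]  zeros at y ∈ {6}
  x = 6: [0↦9, 1↦0, 2↦7, 3↦9, 4↦7, 5↦2, 6↦6, 7↦9, 8↦1, 9↦5, 10↦0]  zeros at y ∈ {1, 10}
  x = 7: [0↦5, 1↦7, 2↦3, 3↦5, 4↦3, 5↦9, 6↦2, 7↦5, 8↦8, 9↦1, 10↦7]  zeros at y ∈ ∅
  x = 8: [0↦7, 1↦9, 2↦5, 3↦7, 4↦5, 5↦0, 6↦4, 7↦7, 8↦10, 9↦3, 10↦9]  zeros at y ∈ {5}
  x = 9: [0↦9, 1↦0, 2↦7, 3↦9, 4↦7, 5↦2, 6↦6, 7↦9, 8↦1, 9↦5, 10↦0]  zeros at y ∈ {1, 10}
  x = 10: [0↦5, 1↦7, 2↦3, 3↦5, 4↦3, 5↦9, 6↦2, 7↦5, 8↦8, 9↦1, 10↦7]  zeros at y ∈ ∅
Collecting zeros: affine points = {(0, 0), (0, 3), (0, 7), (2, 5), (3, 5), (4, 9), (5, 6), (6, 1), (6, 10), (8, 5), (9, 1), (9, 10)}.
Total count |C(F_11)_aff| = 12.


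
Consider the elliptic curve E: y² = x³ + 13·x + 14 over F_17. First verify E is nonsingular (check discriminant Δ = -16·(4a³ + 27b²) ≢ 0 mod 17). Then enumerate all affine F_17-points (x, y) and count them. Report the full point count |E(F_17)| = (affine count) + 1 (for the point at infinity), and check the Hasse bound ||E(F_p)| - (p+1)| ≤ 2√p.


Affine points = {(5, 0), (6, 6), (6, 11), (8, 1), (8, 16), (11, 3), (11, 14), (13, 0), (14, 4), (14, 13), (16, 0)}; affine count = 11; |E(F_17)| = 12.

Discriminant check: Δ ∝ 4a³ + 27b² = 4·13³ + 27·14² = 4·2197 + 27·196 ≡ 4 (mod 17). Nonzero ⇒ E is nonsingular.
For each x ∈ F_17, compute rhs = x³ + 13·x + 14 mod 17, then count y ∈ F_17 with y² ≡ rhs.
  x = 0: rhs = 14, matching y values: none (0 points).
  x = 1: rhs = 11, matching y values: none (0 points).
  x = 2: rhs = 14, matching y values: none (0 points).
  x = 3: rhs = 12, matching y values: none (0 points).
  x = 4: rhs = 11, matching y values: none (0 points).
  x = 5: rhs = 0, matching y values: 0 (1 points).
  x = 6: rhs = 2, matching y values: 6, 11 (2 points).
  x = 7: rhs = 6, matching y values: none (0 points).
  x = 8: rhs = 1, matching y values: 1, 16 (2 points).
  x = 9: rhs = 10, matching y values: none (0 points).
  x = 10: rhs = 5, matching y values: none (0 points).
  x = 11: rhs = 9, matching y values: 3, 14 (2 points).
  x = 12: rhs = 11, matching y values: none (0 points).
  x = 13: rhs = 0, matching y values: 0 (1 points).
  x = 14: rhs = 16, matching y values: 4, 13 (2 points).
  x = 15: rhs = 14, matching y values: none (0 points).
  x = 16: rhs = 0, matching y values: 0 (1 points).
Total affine count: 11.
Full point count |E(F_17)| = 11 + 1 = 12.
Hasse bound: |12 − (17+1)| = |-6| = 6 ≤ 2√17 ≈ 8.2462 ✓.


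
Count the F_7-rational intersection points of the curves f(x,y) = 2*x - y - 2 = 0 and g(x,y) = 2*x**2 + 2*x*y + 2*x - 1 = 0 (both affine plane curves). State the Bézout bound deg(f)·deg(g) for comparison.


Common zeros: {(6, 3)}; count = 1; Bézout bound = 2.

deg(f) = 1, deg(g) = 2, so Bézout bound = 2.
Scan x ∈ F_7. For each x, list the y ∈ F_7 with f(x, y) ≡ 0 and those with g(x, y) ≡ 0 (mod 7); the common zeros in that column are the intersection.
  x = 0: f ≡ 0 at y ∈ {5}; g ≡ 0 at y ∈ ∅; common: ∅.
  x = 1: f ≡ 0 at y ∈ {0}; g ≡ 0 at y ∈ {2}; common: ∅.
  x = 2: f ≡ 0 at y ∈ {2}; g ≡ 0 at y ∈ {6}; common: ∅.
  x = 3: f ≡ 0 at y ∈ {4}; g ≡ 0 at y ∈ {2}; common: ∅.
  x = 4: f ≡ 0 at y ∈ {6}; g ≡ 0 at y ∈ {3}; common: ∅.
  x = 5: f ≡ 0 at y ∈ {1}; g ≡ 0 at y ∈ {6}; common: ∅.
  x = 6: f ≡ 0 at y ∈ {3}; g ≡ 0 at y ∈ {3}; common: {3}.
Collecting: common zeros = {(6, 3)}, so the count is 1.
Comparison with the Bézout bound: 1 ≤ 2 = deg(f)·deg(g), as expected for curves with no common component (the affine F_7-count falls short of the bound because intersections may lie at infinity, over extension fields, or carry multiplicity).


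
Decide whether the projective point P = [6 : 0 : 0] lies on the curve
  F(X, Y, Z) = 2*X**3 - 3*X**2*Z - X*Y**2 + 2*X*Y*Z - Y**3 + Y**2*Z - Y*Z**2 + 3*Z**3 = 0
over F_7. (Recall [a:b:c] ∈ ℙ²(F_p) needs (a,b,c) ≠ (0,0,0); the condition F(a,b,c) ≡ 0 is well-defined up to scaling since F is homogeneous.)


F(6,0,0) ≡ 5 (mod 7); P is NOT on the curve.

Evaluate F(6, 0, 0) term-by-term (mod 7).
  2*X**3 ↦ 2·216·1·1 = 432
  -3*X**2*Z ↦ -3·36·1·0 = 0
  -X*Y**2 ↦ -1·6·0·1 = 0
  2*X*Y*Z ↦ 2·6·0·0 = 0
  -Y**3 ↦ -1·1·0·1 = 0
  Y**2*Z ↦ 1·1·0·0 = 0
  -Y*Z**2 ↦ -1·1·0·0 = 0
  3*Z**3 ↦ 3·1·1·0 = 0
Sum: F(6, 0, 0) = (432) + (0) + (0) + (0) + (0) + (0) + (0) + (0) = 432.
Reducing mod 7: 432 ≡ 5 (mod 7).
Since F(a, b, c) ≡ 5 ≠ 0 (mod 7), P does NOT lie on the curve.


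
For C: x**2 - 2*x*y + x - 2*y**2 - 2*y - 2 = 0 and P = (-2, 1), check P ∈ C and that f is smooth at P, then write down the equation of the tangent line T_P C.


Tangent line at P: -5*x - 2*y - 8 = 0.

Step 1: f(-2, 1) = 0, so P lies on C.
Step 2: partial derivatives
  f_x(x, y) = 2*x - 2*y + 1, f_y(x, y) = -2*x - 4*y - 2.
  f_x(P) = -5, f_y(P) = -2 (gradient nonzero, so P is smooth).
Step 3: tangent line at P: -5·(x − -2) + -2·(y − 1) = 0.
Expanding: -5*x - 2*y - 8 = 0.


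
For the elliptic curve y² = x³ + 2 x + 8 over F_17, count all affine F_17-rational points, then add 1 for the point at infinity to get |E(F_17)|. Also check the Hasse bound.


Affine points = {(0, 5), (0, 12), (6, 7), (6, 10), (7, 5), (7, 12), (8, 3), (8, 14), (10, 5), (10, 12), (11, 1), (11, 16), (12, 3), (12, 14), (13, 2), (13, 15), (14, 3), (14, 14), (15, 8), (15, 9)}; affine count = 20; |E(F_17)| = 21.

Discriminant check: Δ ∝ 4a³ + 27b² = 4·2³ + 27·8² = 4·8 + 27·64 ≡ 9 (mod 17). Nonzero ⇒ E is nonsingular.
For each x ∈ F_17, compute rhs = x³ + 2·x + 8 mod 17, then count y ∈ F_17 with y² ≡ rhs.
  x = 0: rhs = 8, matching y values: 5, 12 (2 points).
  x = 1: rhs = 11, matching y values: none (0 points).
  x = 2: rhs = 3, matching y values: none (0 points).
  x = 3: rhs = 7, matching y values: none (0 points).
  x = 4: rhs = 12, matching y values: none (0 points).
  x = 5: rhs = 7, matching y values: none (0 points).
  x = 6: rhs = 15, matching y values: 7, 10 (2 points).
  x = 7: rhs = 8, matching y values: 5, 12 (2 points).
  x = 8: rhs = 9, matching y values: 3, 14 (2 points).
  x = 9: rhs = 7, matching y values: none (0 points).
  x = 10: rhs = 8, matching y values: 5, 12 (2 points).
  x = 11: rhs = 1, matching y values: 1, 16 (2 points).
  x = 12: rhs = 9, matching y values: 3, 14 (2 points).
  x = 13: rhs = 4, matching y values: 2, 15 (2 points).
  x = 14: rhs = 9, matching y values: 3, 14 (2 points).
  x = 15: rhs = 13, matching y values: 8, 9 (2 points).
  x = 16: rhs = 5, matching y values: none (0 points).
Total affine count: 20.
Full point count |E(F_17)| = 20 + 1 = 21.
Hasse bound: |21 − (17+1)| = |3| = 3 ≤ 2√17 ≈ 8.2462 ✓.


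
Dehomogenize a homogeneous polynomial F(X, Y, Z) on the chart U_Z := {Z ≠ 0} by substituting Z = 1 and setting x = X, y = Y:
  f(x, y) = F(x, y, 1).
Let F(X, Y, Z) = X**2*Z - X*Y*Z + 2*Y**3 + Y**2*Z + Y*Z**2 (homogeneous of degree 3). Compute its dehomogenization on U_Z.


f(x, y) = x**2 - x*y + 2*y**3 + y**2 + y

On U_Z we set Z = 1. Each monomial c·X^i·Y^j·Z^k in F becomes c·x^i·y^j·1^k = c·x^i·y^j.
Substituting Z = 1: F(X, Y, 1) = x**2 - x*y + 2*y**3 + y**2 + y.
Note: deg(f) ≤ deg(F) = 3; strict inequality happens when F is divisible by Z (lost terms).


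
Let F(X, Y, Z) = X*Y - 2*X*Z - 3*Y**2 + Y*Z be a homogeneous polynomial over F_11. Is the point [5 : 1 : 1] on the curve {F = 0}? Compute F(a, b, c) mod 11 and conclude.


F(5,1,1) ≡ 4 (mod 11); P is NOT on the curve.

Evaluate F(5, 1, 1) term-by-term (mod 11).
  X*Y ↦ 1·5·1·1 = 5
  -2*X*Z ↦ -2·5·1·1 = -10
  -3*Y**2 ↦ -3·1·1·1 = -3
  Y*Z ↦ 1·1·1·1 = 1
Sum: F(5, 1, 1) = (5) + (-10) + (-3) + (1) = -7.
Reducing mod 11: -7 ≡ 4 (mod 11).
Since F(a, b, c) ≡ 4 ≠ 0 (mod 11), P does NOT lie on the curve.


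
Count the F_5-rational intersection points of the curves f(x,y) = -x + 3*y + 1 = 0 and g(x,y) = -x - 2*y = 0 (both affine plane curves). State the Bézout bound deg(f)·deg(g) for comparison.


Common zeros: ∅; count = 0; Bézout bound = 1.

deg(f) = 1, deg(g) = 1, so Bézout bound = 1.
Scan x ∈ F_5. For each x, list the y ∈ F_5 with f(x, y) ≡ 0 and those with g(x, y) ≡ 0 (mod 5); the common zeros in that column are the intersection.
  x = 0: f ≡ 0 at y ∈ {3}; g ≡ 0 at y ∈ {0}; common: ∅.
  x = 1: f ≡ 0 at y ∈ {0}; g ≡ 0 at y ∈ {2}; common: ∅.
  x = 2: f ≡ 0 at y ∈ {2}; g ≡ 0 at y ∈ {4}; common: ∅.
  x = 3: f ≡ 0 at y ∈ {4}; g ≡ 0 at y ∈ {1}; common: ∅.
  x = 4: f ≡ 0 at y ∈ {1}; g ≡ 0 at y ∈ {3}; common: ∅.
Collecting: common zeros = ∅, so the count is 0.
Comparison with the Bézout bound: 0 ≤ 1 = deg(f)·deg(g), as expected for curves with no common component (the affine F_5-count falls short of the bound because intersections may lie at infinity, over extension fields, or carry multiplicity).


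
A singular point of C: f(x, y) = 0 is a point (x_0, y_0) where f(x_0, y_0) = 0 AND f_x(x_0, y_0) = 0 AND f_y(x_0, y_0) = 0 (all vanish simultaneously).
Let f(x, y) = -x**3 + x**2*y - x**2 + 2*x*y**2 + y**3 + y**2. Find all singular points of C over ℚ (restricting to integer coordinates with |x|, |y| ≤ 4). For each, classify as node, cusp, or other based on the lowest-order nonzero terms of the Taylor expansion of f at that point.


Singular points: {(0, 0)}; classification: node.

Compute partial derivatives:
  f_x = -3*x**2 + 2*x*y - 2*x + 2*y**2.
  f_y = x**2 + 4*x*y + 3*y**2 + 2*y.
Scan x_0 ∈ {−4, ..., 4}. For each x_0, f_y(x_0, y) is a polynomial in y; find its integer roots y ∈ {−4, ..., 4}, then test f_x and f at those candidates.
  x = -4: f_y(-4, y) = 3*y**2 - 14*y + 16; vanishes at y ∈ {2}. (-4, 2): f_x = -48 ≠ 0.
  x = -3: f_y(-3, y) = 3*y**2 - 10*y + 9; no integer root y with |y| ≤ 4.
  x = -2: f_y(-2, y) = 3*y**2 - 6*y + 4; no integer root y with |y| ≤ 4.
  x = -1: f_y(-1, y) = 3*y**2 - 2*y + 1; no integer root y with |y| ≤ 4.
  x = 0: f_y(0, y) = 3*y**2 + 2*y; vanishes at y ∈ {0}. (0, 0): f_x = 0, f = 0 — SINGULAR.
  x = 1: f_y(1, y) = 3*y**2 + 6*y + 1; no integer root y with |y| ≤ 4.
  x = 2: f_y(2, y) = 3*y**2 + 10*y + 4; no integer root y with |y| ≤ 4.
  x = 3: f_y(3, y) = 3*y**2 + 14*y + 9; no integer root y with |y| ≤ 4.
  x = 4: f_y(4, y) = 3*y**2 + 18*y + 16; no integer root y with |y| ≤ 4.
Only singular point on the grid: (0, 0).
Classify: substitute x = 0 + u, y = 0 + v and expand: f = -u**3 + u**2*v - u**2 + 2*u*v**2 + v**3 + v**2.
No constant or linear terms (consistent with a singular point). Quadratic part: -u**2 + v**2. Cubic part: -u**3 + u**2*v + 2*u*v**2 + v**3.
The quadratic part v**2 - u**2 = (v − u)(v + u) splits into two distinct linear factors, so there are two distinct tangent lines y − 0 = ±(x − 0) — this is a node (ordinary double point).
Classification: node.


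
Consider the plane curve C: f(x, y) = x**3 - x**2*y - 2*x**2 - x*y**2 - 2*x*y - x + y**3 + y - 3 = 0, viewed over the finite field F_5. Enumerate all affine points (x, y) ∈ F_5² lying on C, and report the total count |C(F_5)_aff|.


Affine F_5-points: {(0, 4), (1, 0), (1, 2), (1, 4), (2, 0), (4, 0)}; count = 6.

For each of the 25 pairs (x, y) ∈ F_5², evaluate f(x, y) mod 5. Record the zeros.
  x = 0: [0↦2, 1↦4, 2↦2, 3↦2, 4↦0]  zeros at y ∈ {4}
  x = 1: [0↦0, 1↦3, 2↦0, 3↦2, 4↦0]  zeros at y ∈ {0, 2, 4}
  x = 2: [0↦0, 1↦2, 2↦1, 3↦3, 4↦4]  zeros at y ∈ {0}
  x = 3: [0↦3, 1↦2, 2↦1, 3↦1, 4↦3]  zeros at y ∈ ∅
  x = 4: [0↦0, 1↦4, 2↦1, 3↦2, 4↦3]  zeros at y ∈ {0}
Collecting zeros: affine points = {(0, 4), (1, 0), (1, 2), (1, 4), (2, 0), (4, 0)}.
Total count |C(F_5)_aff| = 6.


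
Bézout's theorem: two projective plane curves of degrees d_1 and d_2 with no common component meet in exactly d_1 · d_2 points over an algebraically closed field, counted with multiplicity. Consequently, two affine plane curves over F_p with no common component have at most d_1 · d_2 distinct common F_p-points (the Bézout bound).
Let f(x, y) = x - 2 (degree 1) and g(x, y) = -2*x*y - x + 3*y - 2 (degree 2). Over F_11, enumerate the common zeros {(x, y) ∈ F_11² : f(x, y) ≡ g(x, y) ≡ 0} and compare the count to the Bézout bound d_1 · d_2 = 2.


Common zeros: {(2, 7)}; count = 1; Bézout bound = 2.

deg(f) = 1, deg(g) = 2, so Bézout bound = 2.
Scan x ∈ F_11. For each x, list the y ∈ F_11 with f(x, y) ≡ 0 and those with g(x, y) ≡ 0 (mod 11); the common zeros in that column are the intersection.
  x = 0: f ≡ 0 at y ∈ ∅; g ≡ 0 at y ∈ {8}; common: ∅.
  x = 1: f ≡ 0 at y ∈ ∅; g ≡ 0 at y ∈ {3}; common: ∅.
  x = 2: f ≡ 0 at y ∈ {0, 1, 2, 3, 4, 5, 6, 7, 8, 9, 10}; g ≡ 0 at y ∈ {7}; common: {7}.
  x = 3: f ≡ 0 at y ∈ ∅; g ≡ 0 at y ∈ {2}; common: ∅.
  x = 4: f ≡ 0 at y ∈ ∅; g ≡ 0 at y ∈ {1}; common: ∅.
  x = 5: f ≡ 0 at y ∈ ∅; g ≡ 0 at y ∈ {10}; common: ∅.
  x = 6: f ≡ 0 at y ∈ ∅; g ≡ 0 at y ∈ {4}; common: ∅.
  x = 7: f ≡ 0 at y ∈ ∅; g ≡ 0 at y ∈ ∅; common: ∅.
  x = 8: f ≡ 0 at y ∈ ∅; g ≡ 0 at y ∈ {6}; common: ∅.
  x = 9: f ≡ 0 at y ∈ ∅; g ≡ 0 at y ∈ {0}; common: ∅.
  x = 10: f ≡ 0 at y ∈ ∅; g ≡ 0 at y ∈ {9}; common: ∅.
Collecting: common zeros = {(2, 7)}, so the count is 1.
Comparison with the Bézout bound: 1 ≤ 2 = deg(f)·deg(g), as expected for curves with no common component (the affine F_11-count falls short of the bound because intersections may lie at infinity, over extension fields, or carry multiplicity).


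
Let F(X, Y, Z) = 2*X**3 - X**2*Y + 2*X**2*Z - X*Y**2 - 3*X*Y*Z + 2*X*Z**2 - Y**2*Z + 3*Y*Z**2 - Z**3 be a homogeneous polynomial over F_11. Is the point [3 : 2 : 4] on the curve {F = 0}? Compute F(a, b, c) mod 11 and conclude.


F(3,2,4) ≡ 4 (mod 11); P is NOT on the curve.

Evaluate F(3, 2, 4) term-by-term (mod 11).
  2*X**3 ↦ 2·27·1·1 = 54
  -X**2*Y ↦ -1·9·2·1 = -18
  2*X**2*Z ↦ 2·9·1·4 = 72
  -X*Y**2 ↦ -1·3·4·1 = -12
  -3*X*Y*Z ↦ -3·3·2·4 = -72
  2*X*Z**2 ↦ 2·3·1·16 = 96
  -Y**2*Z ↦ -1·1·4·4 = -16
  3*Y*Z**2 ↦ 3·1·2·16 = 96
  -Z**3 ↦ -1·1·1·64 = -64
Sum: F(3, 2, 4) = (54) + (-18) + (72) + (-12) + (-72) + (96) + (-16) + (96) + (-64) = 136.
Reducing mod 11: 136 ≡ 4 (mod 11).
Since F(a, b, c) ≡ 4 ≠ 0 (mod 11), P does NOT lie on the curve.


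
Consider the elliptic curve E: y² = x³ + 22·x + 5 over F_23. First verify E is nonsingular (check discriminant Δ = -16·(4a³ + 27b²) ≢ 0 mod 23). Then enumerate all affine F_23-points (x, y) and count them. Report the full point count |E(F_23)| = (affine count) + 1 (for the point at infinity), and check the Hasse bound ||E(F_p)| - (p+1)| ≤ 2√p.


Affine points = {(3, 11), (3, 12), (6, 10), (6, 13), (8, 7), (8, 16), (9, 9), (9, 14), (10, 11), (10, 12), (13, 2), (13, 21), (17, 5), (17, 18), (18, 0), (20, 2), (20, 21)}; affine count = 17; |E(F_23)| = 18.

Discriminant check: Δ ∝ 4a³ + 27b² = 4·22³ + 27·5² = 4·10648 + 27·25 ≡ 4 (mod 23). Nonzero ⇒ E is nonsingular.
For each x ∈ F_23, compute rhs = x³ + 22·x + 5 mod 23, then count y ∈ F_23 with y² ≡ rhs.
  x = 0: rhs = 5, matching y values: none (0 points).
  x = 1: rhs = 5, matching y values: none (0 points).
  x = 2: rhs = 11, matching y values: none (0 points).
  x = 3: rhs = 6, matching y values: 11, 12 (2 points).
  x = 4: rhs = 19, matching y values: none (0 points).
  x = 5: rhs = 10, matching y values: none (0 points).
  x = 6: rhs = 8, matching y values: 10, 13 (2 points).
  x = 7: rhs = 19, matching y values: none (0 points).
  x = 8: rhs = 3, matching y values: 7, 16 (2 points).
  x = 9: rhs = 12, matching y values: 9, 14 (2 points).
  x = 10: rhs = 6, matching y values: 11, 12 (2 points).
  x = 11: rhs = 14, matching y values: none (0 points).
  x = 12: rhs = 19, matching y values: none (0 points).
  x = 13: rhs = 4, matching y values: 2, 21 (2 points).
  x = 14: rhs = 21, matching y values: none (0 points).
  x = 15: rhs = 7, matching y values: none (0 points).
  x = 16: rhs = 14, matching y values: none (0 points).
  x = 17: rhs = 2, matching y values: 5, 18 (2 points).
  x = 18: rhs = 0, matching y values: 0 (1 points).
  x = 19: rhs = 14, matching y values: none (0 points).
  x = 20: rhs = 4, matching y values: 2, 21 (2 points).
  x = 21: rhs = 22, matching y values: none (0 points).
  x = 22: rhs = 5, matching y values: none (0 points).
Total affine count: 17.
Full point count |E(F_23)| = 17 + 1 = 18.
Hasse bound: |18 − (23+1)| = |-6| = 6 ≤ 2√23 ≈ 9.5917 ✓.
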